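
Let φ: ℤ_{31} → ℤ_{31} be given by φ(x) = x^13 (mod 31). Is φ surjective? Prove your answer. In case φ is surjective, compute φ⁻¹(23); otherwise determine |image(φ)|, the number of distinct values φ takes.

29

Since 31 is prime, the nonzero elements of ℤ_{31} form a cyclic group of order 30.
As gcd(13, 30) = 1, raising to the 13th power is a bijection on this group: if u^13 ≡ v^13 then (uv^{−1})^13 = 1, and the only element of order dividing gcd(13, 30) = 1 is 1, so u = v.
With φ(0) = 0 this makes φ injective on all of ℤ_{31}, hence bijective (finite equal-size domain and codomain). In particular φ is surjective.
Since φ is surjective, we find the preimage of 23. The inverse of x ↦ x^13 on (ℤ_{31})^× is x ↦ x^7, because 13·7 = 91 = 3·30 + 1 ≡ 1 (mod 30) and x^{30} = 1 for x ≠ 0 (Fermat). So φ⁻¹(23) = 23^7 mod 31.
Repeated squaring mod 31: 23^1 ≡ 23, 23^2 ≡ 23² = 529 ≡ 2, 23^4 ≡ 2² = 4. Since 7 = 4 + 2 + 1, 23^7 ≡ 4·2·23: 4·2 = 8, then 8·23 = 184 ≡ 29. So 23^7 ≡ 29 (mod 31).
Hence φ⁻¹(23) = 29.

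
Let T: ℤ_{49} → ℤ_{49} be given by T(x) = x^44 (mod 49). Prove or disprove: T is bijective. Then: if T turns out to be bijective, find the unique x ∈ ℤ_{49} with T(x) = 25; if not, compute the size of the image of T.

22

T(0) = 0^44 = 0.
T(7): Repeated squaring mod 49: 7^1 ≡ 7, 7^2 ≡ 7² = 49 ≡ 0, 7^4 ≡ 0² = 0, 7^8 ≡ 0² = 0, 7^16 ≡ 0² = 0, 7^32 ≡ 0² = 0. Since 44 = 32 + 8 + 4, 7^44 ≡ 0·0·0: 0·0 = 0, then 0·0 = 0. So 7^44 ≡ 0 (mod 49).
So T(0) = T(7) = 0 while 0 ≠ 7, so T is not injective, hence not bijective.
Since T is not bijective, we determine |image(T)|. Computing x^44 mod 49 for each x (by repeated squaring, reducing mod 49 at every step), the values T(0), T(1), …, T(48) are: 0, 1, 4, 9, 16, 25, 36, 0, 15, 32, 2, 23, 46, 22, 0, 29, 11, 44, 30, 18, 8, 0, 43, 39, 37, 37, 39, 43, 0, 8, 18, 30, 44, 11, 29, 0, 22, 46, 23, 2, 32, 15, 0, 36, 25, 16, 9, 4, 1.
The distinct values are {0, 1, 2, 4, 8, 9, 11, 15, 16, 18, 22, 23, 25, 29, 30, 32, 36, 37, 39, 43, 44, 46}; there are 22 of them.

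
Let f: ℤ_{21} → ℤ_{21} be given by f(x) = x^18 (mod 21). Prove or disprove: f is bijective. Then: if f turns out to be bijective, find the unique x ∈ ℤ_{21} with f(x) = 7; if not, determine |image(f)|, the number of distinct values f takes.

f(1) = 1^18 = 1.
f(2): Repeated squaring mod 21: 2^1 ≡ 2, 2^2 ≡ 2² = 4, 2^4 ≡ 4² = 16, 2^8 ≡ 16² = 256 ≡ 4, 2^16 ≡ 4² = 16. Since 18 = 16 + 2, 2^18 ≡ 16·4: 16·4 = 64 ≡ 1. So 2^18 ≡ 1 (mod 21).
So f(1) = f(2) = 1 while 1 ≠ 2, hence f is not injective, hence not bijective.
Since f is not bijective, we determine |image(f)|. Computing x^18 mod 21 for each x (by repeated squaring, reducing mod 21 at every step), the values f(0), f(1), …, f(20) are: 0, 1, 1, 15, 1, 1, 15, 7, 1, 15, 1, 1, 15, 1, 7, 15, 1, 1, 15, 1, 1.
The distinct values are {0, 1, 7, 15}; there are 4 of them.

4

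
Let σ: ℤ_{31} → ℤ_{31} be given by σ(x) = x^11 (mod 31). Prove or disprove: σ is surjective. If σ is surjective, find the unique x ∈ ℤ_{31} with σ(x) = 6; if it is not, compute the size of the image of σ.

26

Since 31 is prime, the nonzero elements of ℤ_{31} form a cyclic group of order 30.
As gcd(11, 30) = 1, raising to the 11th power is a bijection on this group: if u^11 ≡ v^11 then (uv^{−1})^11 = 1, and the only element of order dividing gcd(11, 30) = 1 is 1, so u = v.
With σ(0) = 0 this makes σ injective on all of ℤ_{31}, hence bijective (finite equal-size domain and codomain). In particular σ is surjective.
Since σ is surjective, we find the preimage of 6. The inverse of x ↦ x^11 on (ℤ_{31})^× is x ↦ x^11, because 11·11 = 121 = 4·30 + 1 ≡ 1 (mod 30) and x^{30} = 1 for x ≠ 0 (Fermat). So σ⁻¹(6) = 6^11 mod 31.
Repeated squaring mod 31: 6^1 ≡ 6, 6^2 ≡ 6² = 36 ≡ 5, 6^4 ≡ 5² = 25, 6^8 ≡ 25² = 625 ≡ 5. Since 11 = 8 + 2 + 1, 6^11 ≡ 5·5·6: 5·5 = 25, then 25·6 = 150 ≡ 26. So 6^11 ≡ 26 (mod 31).
Hence σ⁻¹(6) = 26.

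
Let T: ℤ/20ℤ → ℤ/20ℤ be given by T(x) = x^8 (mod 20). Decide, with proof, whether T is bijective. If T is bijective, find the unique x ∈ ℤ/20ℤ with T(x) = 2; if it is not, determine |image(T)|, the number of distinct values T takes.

4

T(1) = 1^8 = 1.
T(3): Repeated squaring mod 20: 3^1 ≡ 3, 3^2 ≡ 3² = 9, 3^4 ≡ 9² = 81 ≡ 1, 3^8 ≡ 1² = 1. So 3^8 ≡ 1 (mod 20).
So T(1) = T(3) = 1 while 1 ≠ 3, hence T is not injective, hence not bijective.
Since T is not bijective, we determine |image(T)|. Computing x^8 mod 20 for each x (by repeated squaring, reducing mod 20 at every step), the values T(0), T(1), …, T(19) are: 0, 1, 16, 1, 16, 5, 16, 1, 16, 1, 0, 1, 16, 1, 16, 5, 16, 1, 16, 1.
The distinct values are {0, 1, 5, 16}; there are 4 of them.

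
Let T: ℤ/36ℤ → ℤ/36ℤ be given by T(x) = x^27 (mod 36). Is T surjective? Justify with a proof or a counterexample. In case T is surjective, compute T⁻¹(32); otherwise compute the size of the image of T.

T(0) = 0^27 = 0.
T(6): Repeated squaring mod 36: 6^1 ≡ 6, 6^2 ≡ 6² = 36 ≡ 0, 6^4 ≡ 0² = 0, 6^8 ≡ 0² = 0, 6^16 ≡ 0² = 0. Since 27 = 16 + 8 + 2 + 1, 6^27 ≡ 0·0·0·6: 0·0 = 0, then 0·0 = 0, then 0·6 = 0. So 6^27 ≡ 0 (mod 36).
So T(0) = T(6) = 0 while 0 ≠ 6, therefore T is not injective.
A non-injective map from the 36-element set ℤ/36ℤ to itself takes at most 35 distinct values, so it cannot be surjective. Thus T is not surjective.
Since T is not surjective, we determine |image(T)|. Computing x^27 mod 36 for each x (by repeated squaring, reducing mod 36 at every step), the values T(0), T(1), …, T(35) are: 0, 1, 8, 27, 28, 17, 0, 19, 8, 9, 28, 35, 0, 1, 8, 27, 28, 17, 0, 19, 8, 9, 28, 35, 0, 1, 8, 27, 28, 17, 0, 19, 8, 9, 28, 35.
The distinct values are {0, 1, 8, 9, 17, 19, 27, 28, 35}; there are 9 of them.

9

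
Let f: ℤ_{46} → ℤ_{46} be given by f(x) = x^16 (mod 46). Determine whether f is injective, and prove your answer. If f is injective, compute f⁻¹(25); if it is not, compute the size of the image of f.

f(22): Repeated squaring mod 46: 22^1 ≡ 22, 22^2 ≡ 22² = 484 ≡ 24, 22^4 ≡ 24² = 576 ≡ 24, 22^8 ≡ 24² = 576 ≡ 24, 22^16 ≡ 24² = 576 ≡ 24. So 22^16 ≡ 24 (mod 46).
f(24): Repeated squaring mod 46: 24^1 ≡ 24, 24^2 ≡ 24² = 576 ≡ 24, 24^4 ≡ 24² = 576 ≡ 24, 24^8 ≡ 24² = 576 ≡ 24, 24^16 ≡ 24² = 576 ≡ 24. So 24^16 ≡ 24 (mod 46).
So f(22) = f(24) = 24 while 22 ≠ 24, thus f is not injective.
Since f is not injective, we determine |image(f)|. Computing x^16 mod 46 for each x (by repeated squaring, reducing mod 46 at every step), the values f(0), f(1), …, f(45) are: 0, 1, 32, 13, 12, 3, 2, 29, 16, 31, 4, 41, 18, 27, 8, 39, 6, 25, 26, 35, 36, 9, 24, 23, 24, 9, 36, 35, 26, 25, 6, 39, 8, 27, 18, 41, 4, 31, 16, 29, 2, 3, 12, 13, 32, 1.
The distinct values are {0, 1, 2, 3, 4, 6, 8, 9, 12, 13, 16, 18, 23, 24, 25, 26, 27, 29, 31, 32, 35, 36, 39, 41}; there are 24 of them.

24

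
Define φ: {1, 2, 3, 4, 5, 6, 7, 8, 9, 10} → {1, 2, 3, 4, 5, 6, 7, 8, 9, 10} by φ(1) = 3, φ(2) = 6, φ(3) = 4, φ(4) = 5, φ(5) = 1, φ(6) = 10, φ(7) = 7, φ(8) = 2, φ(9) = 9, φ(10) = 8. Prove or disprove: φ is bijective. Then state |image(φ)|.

The values 3, 6, 4, 5, 1, 10, 7, 2, 9, 8 are a permutation of {1, 2, 3, 4, 5, 6, 7, 8, 9, 10}: each element appears exactly once.
So φ is injective and surjective, hence bijective.
The image of φ is {1, 2, 3, 4, 5, 6, 7, 8, 9, 10}, which has 10 elements.

10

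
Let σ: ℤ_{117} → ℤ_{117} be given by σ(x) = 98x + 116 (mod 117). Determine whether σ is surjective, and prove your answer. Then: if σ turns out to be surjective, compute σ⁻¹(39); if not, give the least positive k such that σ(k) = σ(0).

41

Since gcd(98, 117) = 1, 98 is invertible modulo 117. Euclid's algorithm: 117 = 1·98 + 19, 98 = 5·19 + 3, 19 = 6·3 + 1; back-substituting gives 1 = 80·98 − 67·117, so 98⁻¹ ≡ 80 (mod 117).
Then y ↦ 80(y − 116) is a two-sided inverse to σ, so every y ∈ ℤ_{117} has a preimage.
Therefore σ is surjective.
Since σ is surjective, we find σ⁻¹(39): we need 98x ≡ 39 − 116 ≡ 40 (mod 117). Using 98⁻¹ = 80: x ≡ 80·40 = 3200 = 27·117 + 41, so x = 41.
Check: σ(41) = 98·41 + 116 = 4134 = 35·117 + 39 ≡ 39 (mod 117).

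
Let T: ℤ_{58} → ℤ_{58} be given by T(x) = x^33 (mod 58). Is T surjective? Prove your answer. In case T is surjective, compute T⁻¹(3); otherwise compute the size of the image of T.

31

Computing x^33 mod 58 for each x (by repeated squaring, reducing mod 58 at every step), the values T(0), T(1), …, T(57) are: 0, 1, 32, 11, 38, 51, 4, 45, 56, 5, 8, 43, 12, 35, 48, 39, 52, 17, 44, 21, 24, 31, 42, 25, 36, 49, 18, 55, 28, 29, 30, 3, 40, 9, 22, 33, 16, 27, 34, 37, 14, 41, 6, 19, 10, 23, 46, 15, 50, 53, 2, 13, 54, 7, 20, 47, 26, 57.
Every element of ℤ_{58} appears exactly once in this list, so T is a bijection, and in particular surjective.
Since T is surjective, we read off the preimage of 3 from the same table: T(31) = 3, so T⁻¹(3) = 31.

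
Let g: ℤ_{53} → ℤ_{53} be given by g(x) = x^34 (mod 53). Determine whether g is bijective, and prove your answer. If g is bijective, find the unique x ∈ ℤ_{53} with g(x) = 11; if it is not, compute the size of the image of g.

27

g(26): Repeated squaring mod 53: 26^1 ≡ 26, 26^2 ≡ 26² = 676 ≡ 40, 26^4 ≡ 40² = 1600 ≡ 10, 26^8 ≡ 10² = 100 ≡ 47, 26^16 ≡ 47² = 2209 ≡ 36, 26^32 ≡ 36² = 1296 ≡ 24. Since 34 = 32 + 2, 26^34 ≡ 24·40: 24·40 = 960 ≡ 6. So 26^34 ≡ 6 (mod 53).
g(27): Repeated squaring mod 53: 27^1 ≡ 27, 27^2 ≡ 27² = 729 ≡ 40, 27^4 ≡ 40² = 1600 ≡ 10, 27^8 ≡ 10² = 100 ≡ 47, 27^16 ≡ 47² = 2209 ≡ 36, 27^32 ≡ 36² = 1296 ≡ 24. Since 34 = 32 + 2, 27^34 ≡ 24·40: 24·40 = 960 ≡ 6. So 27^34 ≡ 6 (mod 53).
So g(26) = g(27) = 6 while 26 ≠ 27, thus g is not injective, hence not bijective.
Since g is not bijective, we determine |image(g)|. Computing x^34 mod 53 for each x (by repeated squaring, reducing mod 53 at every step), the values g(0), g(1), …, g(52) are: 0, 1, 9, 11, 28, 38, 46, 44, 40, 15, 24, 10, 43, 36, 25, 47, 42, 49, 29, 17, 4, 7, 37, 52, 16, 13, 6, 6, 13, 16, 52, 37, 7, 4, 17, 29, 49, 42, 47, 25, 36, 43, 10, 24, 15, 40, 44, 46, 38, 28, 11, 9, 1.
The distinct values are {0, 1, 4, 6, 7, 9, 10, 11, 13, 15, 16, 17, 24, 25, 28, 29, 36, 37, 38, 40, 42, 43, 44, 46, 47, 49, 52}; there are 27 of them.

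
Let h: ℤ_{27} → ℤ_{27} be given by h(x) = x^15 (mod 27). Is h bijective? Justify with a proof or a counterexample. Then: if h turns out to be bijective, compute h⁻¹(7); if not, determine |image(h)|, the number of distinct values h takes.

7

h(0) = 0^15 = 0.
h(3): Repeated squaring mod 27: 3^1 ≡ 3, 3^2 ≡ 3² = 9, 3^4 ≡ 9² = 81 ≡ 0, 3^8 ≡ 0² = 0. Since 15 = 8 + 4 + 2 + 1, 3^15 ≡ 0·0·9·3: 0·0 = 0, then 0·9 = 0, then 0·3 = 0. So 3^15 ≡ 0 (mod 27).
So h(0) = h(3) = 0 while 0 ≠ 3, thus h is not injective, hence not bijective.
Since h is not bijective, we determine |image(h)|. Computing x^15 mod 27 for each x (by repeated squaring, reducing mod 27 at every step), the values h(0), h(1), …, h(26) are: 0, 1, 17, 0, 19, 8, 0, 10, 26, 0, 1, 17, 0, 19, 8, 0, 10, 26, 0, 1, 17, 0, 19, 8, 0, 10, 26.
The distinct values are {0, 1, 8, 10, 17, 19, 26}; there are 7 of them.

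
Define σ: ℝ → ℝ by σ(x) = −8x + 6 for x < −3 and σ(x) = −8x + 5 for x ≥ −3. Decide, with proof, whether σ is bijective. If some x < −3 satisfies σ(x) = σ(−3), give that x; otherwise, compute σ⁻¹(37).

Both pieces are strictly decreasing (slopes −8 and −8), so each is injective on its own interval.
The left piece maps (−∞, −3) onto (30, ∞); the right piece maps [−3, ∞) onto (−∞, 29].
The images leave a gap (30 has no preimage), so σ is not surjective, hence not bijective.
Because the two images are disjoint, no x < −3 has σ(x) = σ(−3), so we compute σ⁻¹(37): 37 lies in (30, ∞), so solve −8x + 6 = 37: x = (37 − 6)/(−8) = −31/8.

-31/8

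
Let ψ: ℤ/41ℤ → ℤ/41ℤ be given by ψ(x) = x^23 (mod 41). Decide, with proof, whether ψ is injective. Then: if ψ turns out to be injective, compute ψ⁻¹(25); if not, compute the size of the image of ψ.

Since 41 is prime, the nonzero elements of ℤ/41ℤ form a cyclic group of order 40.
As gcd(23, 40) = 1, raising to the 23rd power is a bijection on this group: if s^23 ≡ t^23 then (st^{−1})^23 = 1, and the only element of order dividing gcd(23, 40) = 1 is 1, so s = t.
With ψ(0) = 0 this makes ψ injective on all of ℤ/41ℤ, hence bijective (finite equal-size domain and codomain). In particular ψ is injective.
Since ψ is injective, we find the preimage of 25. The inverse of x ↦ x^23 on (ℤ/41ℤ)^× is x ↦ x^7, because 23·7 = 161 = 4·40 + 1 ≡ 1 (mod 40) and x^{40} = 1 for x ≠ 0 (Fermat). So ψ⁻¹(25) = 25^7 mod 41.
Repeated squaring mod 41: 25^1 ≡ 25, 25^2 ≡ 25² = 625 ≡ 10, 25^4 ≡ 10² = 100 ≡ 18. Since 7 = 4 + 2 + 1, 25^7 ≡ 18·10·25: 18·10 = 180 ≡ 16, then 16·25 = 400 ≡ 31. So 25^7 ≡ 31 (mod 41).
Hence ψ⁻¹(25) = 31.

31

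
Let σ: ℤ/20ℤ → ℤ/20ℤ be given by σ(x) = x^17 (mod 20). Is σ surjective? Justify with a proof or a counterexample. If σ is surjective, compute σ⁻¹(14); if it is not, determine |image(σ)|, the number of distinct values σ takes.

σ(0) = 0^17 = 0.
σ(10): Repeated squaring mod 20: 10^1 ≡ 10, 10^2 ≡ 10² = 100 ≡ 0, 10^4 ≡ 0² = 0, 10^8 ≡ 0² = 0, 10^16 ≡ 0² = 0. Since 17 = 16 + 1, 10^17 ≡ 0·10: 0·10 = 0. So 10^17 ≡ 0 (mod 20).
So σ(0) = σ(10) = 0 while 0 ≠ 10, thus σ is not injective.
A non-injective map from the 20-element set ℤ/20ℤ to itself takes at most 19 distinct values, so it cannot be surjective. Therefore σ is not surjective.
Since σ is not surjective, we determine |image(σ)|. Computing x^17 mod 20 for each x (by repeated squaring, reducing mod 20 at every step), the values σ(0), σ(1), …, σ(19) are: 0, 1, 12, 3, 4, 5, 16, 7, 8, 9, 0, 11, 12, 13, 4, 15, 16, 17, 8, 19.
The distinct values are {0, 1, 3, 4, 5, 7, 8, 9, 11, 12, 13, 15, 16, 17, 19}; there are 15 of them.

15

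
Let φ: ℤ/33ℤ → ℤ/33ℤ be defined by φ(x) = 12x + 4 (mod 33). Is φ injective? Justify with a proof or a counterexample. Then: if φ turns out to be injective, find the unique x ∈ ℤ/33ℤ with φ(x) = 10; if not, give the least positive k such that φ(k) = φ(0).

Recall that φ is injective if φ(x_1) = φ(x_2) implies x_1 = x_2.
We have gcd(12, 33) = 3 > 1. Taking x_1 = 0 and x_2 = 11: φ(0) = 4 and φ(11) = 12·11 + 4 = 136 ≡ 4 (mod 33).
So φ(0) = φ(11) while 0 ≠ 11, so φ is not injective.
Since φ is not injective, we find the least positive k with φ(k) = φ(0): this means 12k ≡ 0 (mod 33), i.e. 33 ∣ 12k. Since gcd(12, 33) = 3, dividing through by 3 this holds exactly when 11 ∣ 4k, and as gcd(4, 11) = 1, exactly when 11 ∣ k.
The smallest positive such k is 11.

11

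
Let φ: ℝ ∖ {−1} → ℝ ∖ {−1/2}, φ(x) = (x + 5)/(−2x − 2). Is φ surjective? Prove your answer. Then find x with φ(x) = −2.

1/3

For any y ≠ −1/2, solving y(−2x − 2) = x + 5 for x gives a well-defined x ≠ −1. So φ is surjective.
Solving φ(x) = −2: cross-multiplying gives x + 5 = −2(−2x − 2), which rearranges to −3x = −1, so x = 1/3.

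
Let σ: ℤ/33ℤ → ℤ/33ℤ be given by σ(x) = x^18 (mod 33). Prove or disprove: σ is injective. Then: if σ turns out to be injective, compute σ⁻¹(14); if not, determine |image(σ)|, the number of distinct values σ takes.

12

σ(4): Repeated squaring mod 33: 4^1 ≡ 4, 4^2 ≡ 4² = 16, 4^4 ≡ 16² = 256 ≡ 25, 4^8 ≡ 25² = 625 ≡ 31, 4^16 ≡ 31² = 961 ≡ 4. Since 18 = 16 + 2, 4^18 ≡ 4·16: 4·16 = 64 ≡ 31. So 4^18 ≡ 31 (mod 33).
σ(7): Repeated squaring mod 33: 7^1 ≡ 7, 7^2 ≡ 7² = 49 ≡ 16, 7^4 ≡ 16² = 256 ≡ 25, 7^8 ≡ 25² = 625 ≡ 31, 7^16 ≡ 31² = 961 ≡ 4. Since 18 = 16 + 2, 7^18 ≡ 4·16: 4·16 = 64 ≡ 31. So 7^18 ≡ 31 (mod 33).
So σ(4) = σ(7) = 31 while 4 ≠ 7, so σ is not injective.
Since σ is not injective, we determine |image(σ)|. Computing x^18 mod 33 for each x (by repeated squaring, reducing mod 33 at every step), the values σ(0), σ(1), …, σ(32) are: 0, 1, 25, 27, 31, 4, 15, 31, 16, 3, 1, 22, 12, 25, 16, 9, 4, 4, 9, 16, 25, 12, 22, 1, 3, 16, 31, 15, 4, 31, 27, 25, 1.
The distinct values are {0, 1, 3, 4, 9, 12, 15, 16, 22, 25, 27, 31}; there are 12 of them.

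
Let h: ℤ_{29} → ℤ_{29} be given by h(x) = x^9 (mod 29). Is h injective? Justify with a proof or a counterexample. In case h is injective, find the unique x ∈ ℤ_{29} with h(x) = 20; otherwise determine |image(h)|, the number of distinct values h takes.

Since 29 is prime, the nonzero elements of ℤ_{29} form a cyclic group of order 28.
As gcd(9, 28) = 1, raising to the 9th power is a bijection on this group: if u^9 ≡ v^9 then (uv^{−1})^9 = 1, and the only element of order dividing gcd(9, 28) = 1 is 1, so u = v.
With h(0) = 0 this makes h injective on all of ℤ_{29}, hence bijective (finite equal-size domain and codomain). In particular h is injective.
Since h is injective, we find the preimage of 20. The inverse of x ↦ x^9 on (ℤ_{29})^× is x ↦ x^25, because 9·25 = 225 = 8·28 + 1 ≡ 1 (mod 28) and x^{28} = 1 for x ≠ 0 (Fermat). So h⁻¹(20) = 20^25 mod 29.
Repeated squaring mod 29: 20^1 ≡ 20, 20^2 ≡ 20² = 400 ≡ 23, 20^4 ≡ 23² = 529 ≡ 7, 20^8 ≡ 7² = 49 ≡ 20, 20^16 ≡ 20² = 400 ≡ 23. Since 25 = 16 + 8 + 1, 20^25 ≡ 23·20·20: 23·20 = 460 ≡ 25, then 25·20 = 500 ≡ 7. So 20^25 ≡ 7 (mod 29).
Hence h⁻¹(20) = 7.

7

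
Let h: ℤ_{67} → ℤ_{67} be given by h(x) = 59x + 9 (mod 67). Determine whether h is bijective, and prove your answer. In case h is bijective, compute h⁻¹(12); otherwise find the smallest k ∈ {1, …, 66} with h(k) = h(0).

Suppose h(s) = h(t) in ℤ_{67}. Then 59s + 9 ≡ 59t + 9 (mod 67), so 59(s − t) ≡ 0 (mod 67).
Since gcd(59, 67) = 1, 59 is invertible modulo 67, so s − t ≡ 0 (mod 67), i.e. s = t.
We now compute 59⁻¹ mod 67 explicitly. Euclid's algorithm: 67 = 1·59 + 8, 59 = 7·8 + 3, 8 = 2·3 + 2, 3 = 1·2 + 1; back-substituting gives 1 = 25·59 − 22·67, so 59⁻¹ ≡ 25 (mod 67).
Then y ↦ 25(y − 9) is a two-sided inverse to h, so every y ∈ ℤ_{67} has a preimage.
Hence h is bijective.
Since h is bijective, we find h⁻¹(12): we need 59x ≡ 12 − 9 ≡ 3 (mod 67). Using 59⁻¹ = 25: x ≡ 25·3 = 75 = 1·67 + 8, so x = 8.
Check: h(8) = 59·8 + 9 = 481 = 7·67 + 12 ≡ 12 (mod 67).

8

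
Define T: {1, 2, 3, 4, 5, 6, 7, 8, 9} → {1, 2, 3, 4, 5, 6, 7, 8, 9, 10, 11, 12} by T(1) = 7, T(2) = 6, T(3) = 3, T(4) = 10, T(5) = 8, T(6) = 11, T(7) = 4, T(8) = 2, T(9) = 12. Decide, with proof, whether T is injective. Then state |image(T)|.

9

The values T(1), …, T(9) are 7, 6, 3, 10, 8, 11, 4, 2, 12 — all distinct.
So T(s) = T(t) only when s = t, and T is injective.
The image of T is {2, 3, 4, 6, 7, 8, 10, 11, 12}, which has 9 elements.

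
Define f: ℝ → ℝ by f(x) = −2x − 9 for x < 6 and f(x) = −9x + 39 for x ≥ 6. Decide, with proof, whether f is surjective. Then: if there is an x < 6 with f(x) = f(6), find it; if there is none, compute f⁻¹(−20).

3

Both pieces are strictly decreasing (slopes −2 and −9), so each is injective on its own interval.
The left piece maps (−∞, 6) onto (−21, ∞); the right piece maps [6, ∞) onto (−∞, −15].
The union (−21, ∞) ∪ (−∞, −15] covers ℝ, so f is surjective.
For the follow-up: the images overlap, so an x < 6 with f(x) = f(6) exists. f(6) = −15; solving −2x − 9 = −15 for x < 6 gives x = (−15 + 9)/(−2) = 3.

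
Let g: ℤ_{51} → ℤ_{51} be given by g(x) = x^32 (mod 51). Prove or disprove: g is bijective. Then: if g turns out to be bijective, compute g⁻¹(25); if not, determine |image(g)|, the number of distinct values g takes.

4

g(1) = 1^32 = 1.
g(2): Repeated squaring mod 51: 2^1 ≡ 2, 2^2 ≡ 2² = 4, 2^4 ≡ 4² = 16, 2^8 ≡ 16² = 256 ≡ 1, 2^16 ≡ 1² = 1, 2^32 ≡ 1² = 1. So 2^32 ≡ 1 (mod 51).
So g(1) = g(2) = 1 while 1 ≠ 2, therefore g is not injective, hence not bijective.
Since g is not bijective, we determine |image(g)|. Computing x^32 mod 51 for each x (by repeated squaring, reducing mod 51 at every step), the values g(0), g(1), …, g(50) are: 0, 1, 1, 18, 1, 1, 18, 1, 1, 18, 1, 1, 18, 1, 1, 18, 1, 34, 18, 1, 1, 18, 1, 1, 18, 1, 1, 18, 1, 1, 18, 1, 1, 18, 34, 1, 18, 1, 1, 18, 1, 1, 18, 1, 1, 18, 1, 1, 18, 1, 1.
The distinct values are {0, 1, 18, 34}; there are 4 of them.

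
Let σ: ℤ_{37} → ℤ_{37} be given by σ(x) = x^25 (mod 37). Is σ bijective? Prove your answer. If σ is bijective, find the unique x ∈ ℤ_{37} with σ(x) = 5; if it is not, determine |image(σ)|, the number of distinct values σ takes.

Since 37 is prime, the nonzero elements of ℤ_{37} form a cyclic group of order 36.
As gcd(25, 36) = 1, raising to the 25th power is a bijection on this group: if u^25 ≡ v^25 then (uv^{−1})^25 = 1, and the only element of order dividing gcd(25, 36) = 1 is 1, so u = v.
With σ(0) = 0 this makes σ injective on all of ℤ_{37}, hence bijective (finite equal-size domain and codomain). In particular σ is bijective.
Since σ is bijective, we find the preimage of 5. The inverse of x ↦ x^25 on (ℤ_{37})^× is x ↦ x^13, because 25·13 = 325 = 9·36 + 1 ≡ 1 (mod 36) and x^{36} = 1 for x ≠ 0 (Fermat). So σ⁻¹(5) = 5^13 mod 37.
Repeated squaring mod 37: 5^1 ≡ 5, 5^2 ≡ 5² = 25, 5^4 ≡ 25² = 625 ≡ 33, 5^8 ≡ 33² = 1089 ≡ 16. Since 13 = 8 + 4 + 1, 5^13 ≡ 16·33·5: 16·33 = 528 ≡ 10, then 10·5 = 50 ≡ 13. So 5^13 ≡ 13 (mod 37).
Hence σ⁻¹(5) = 13.

13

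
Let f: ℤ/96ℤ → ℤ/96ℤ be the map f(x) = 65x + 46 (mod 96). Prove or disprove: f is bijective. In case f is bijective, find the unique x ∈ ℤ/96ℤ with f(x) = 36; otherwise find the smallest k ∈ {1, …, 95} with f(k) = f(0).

22

Suppose f(a) = f(b) in ℤ/96ℤ. Then 65a + 46 ≡ 65b + 46 (mod 96), therefore 65(a − b) ≡ 0 (mod 96).
Since gcd(65, 96) = 1, 65 is invertible modulo 96, hence a − b ≡ 0 (mod 96), i.e. a = b.
We now compute 65⁻¹ mod 96 explicitly. Euclid's algorithm: 96 = 1·65 + 31, 65 = 2·31 + 3, 31 = 10·3 + 1; back-substituting gives 1 = 65·65 − 44·96, so 65⁻¹ ≡ 65 (mod 96).
Then y ↦ 65(y − 46) is a two-sided inverse to f, so every y ∈ ℤ/96ℤ has a preimage.
Therefore f is bijective.
Since f is bijective, we compute f⁻¹(36): solve 65x + 46 ≡ 36 (mod 96), i.e. 65x ≡ 86 (mod 96).
Multiplying by 65⁻¹ = 65 gives x ≡ 65·86 = 5590 = 58·96 + 22 ≡ 22 (mod 96).
Check: f(22) = 65·22 + 46 = 1476 = 15·96 + 36 ≡ 36 (mod 96).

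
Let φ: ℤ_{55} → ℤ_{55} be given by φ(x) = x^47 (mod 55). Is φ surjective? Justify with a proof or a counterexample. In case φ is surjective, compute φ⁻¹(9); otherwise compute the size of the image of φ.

14

Computing x^47 mod 55 for each x (by repeated squaring, reducing mod 55 at every step), the values φ(0), φ(1), …, φ(54) are: 0, 1, 18, 42, 49, 25, 41, 28, 2, 4, 10, 11, 23, 7, 9, 5, 36, 8, 17, 24, 15, 21, 33, 12, 29, 20, 16, 3, 52, 39, 35, 26, 43, 22, 34, 40, 31, 38, 47, 19, 50, 46, 48, 32, 44, 45, 51, 53, 27, 14, 30, 6, 13, 37, 54.
Every element of ℤ_{55} appears exactly once in this list, so φ is a bijection, and in particular surjective.
Since φ is surjective, we read off the preimage of 9 from the same table: φ(14) = 9, so φ⁻¹(9) = 14.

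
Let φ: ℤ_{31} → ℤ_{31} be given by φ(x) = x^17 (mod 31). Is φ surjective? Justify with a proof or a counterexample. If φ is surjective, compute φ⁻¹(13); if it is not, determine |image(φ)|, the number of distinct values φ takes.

Since 31 is prime, the nonzero elements of ℤ_{31} form a cyclic group of order 30.
As gcd(17, 30) = 1, raising to the 17th power is a bijection on this group: if x_1^17 ≡ x_2^17 then (x_1x_2^{−1})^17 = 1, and the only element of order dividing gcd(17, 30) = 1 is 1, so x_1 = x_2.
With φ(0) = 0 this makes φ injective on all of ℤ_{31}, hence bijective (finite equal-size domain and codomain). In particular φ is surjective.
Since φ is surjective, we find the preimage of 13. The inverse of x ↦ x^17 on (ℤ_{31})^× is x ↦ x^23, because 17·23 = 391 = 13·30 + 1 ≡ 1 (mod 30) and x^{30} = 1 for x ≠ 0 (Fermat). So φ⁻¹(13) = 13^23 mod 31.
Repeated squaring mod 31: 13^1 ≡ 13, 13^2 ≡ 13² = 169 ≡ 14, 13^4 ≡ 14² = 196 ≡ 10, 13^8 ≡ 10² = 100 ≡ 7, 13^16 ≡ 7² = 49 ≡ 18. Since 23 = 16 + 4 + 2 + 1, 13^23 ≡ 18·10·14·13: 18·10 = 180 ≡ 25, then 25·14 = 350 ≡ 9, then 9·13 = 117 ≡ 24. So 13^23 ≡ 24 (mod 31).
Hence φ⁻¹(13) = 24.

24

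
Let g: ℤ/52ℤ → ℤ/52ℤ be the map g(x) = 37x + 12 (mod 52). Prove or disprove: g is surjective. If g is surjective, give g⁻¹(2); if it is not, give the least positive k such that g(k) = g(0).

Since gcd(37, 52) = 1, 37 is invertible modulo 52. Euclid's algorithm: 52 = 1·37 + 15, 37 = 2·15 + 7, 15 = 2·7 + 1; back-substituting gives 1 = 45·37 − 32·52, so 37⁻¹ ≡ 45 (mod 52).
Then y ↦ 45(y − 12) is a two-sided inverse to g, so every y ∈ ℤ/52ℤ has a preimage.
Therefore g is surjective.
Since g is surjective, we compute g⁻¹(2): solve 37x + 12 ≡ 2 (mod 52), i.e. 37x ≡ 42 (mod 52).
Multiplying by 37⁻¹ = 45 gives x ≡ 45·42 = 1890 = 36·52 + 18 ≡ 18 (mod 52).
Check: g(18) = 37·18 + 12 = 678 = 13·52 + 2 ≡ 2 (mod 52).

18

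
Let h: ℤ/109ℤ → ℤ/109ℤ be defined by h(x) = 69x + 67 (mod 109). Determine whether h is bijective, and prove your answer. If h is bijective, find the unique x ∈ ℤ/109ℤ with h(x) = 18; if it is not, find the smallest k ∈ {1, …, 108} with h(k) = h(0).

Suppose h(a) = h(b) in ℤ/109ℤ. Then 69a + 67 ≡ 69b + 67 (mod 109), therefore 69(a − b) ≡ 0 (mod 109).
Since gcd(69, 109) = 1, 69 is invertible modulo 109, therefore a − b ≡ 0 (mod 109), i.e. a = b.
We now compute 69⁻¹ mod 109 explicitly. Euclid's algorithm: 109 = 1·69 + 40, 69 = 1·40 + 29, 40 = 1·29 + 11, 29 = 2·11 + 7, 11 = 1·7 + 4, 7 = 1·4 + 3, 4 = 1·3 + 1; back-substituting gives 1 = 79·69 − 50·109, so 69⁻¹ ≡ 79 (mod 109).
For any y ∈ ℤ/109ℤ, x = 79(y − 67) mod 109 satisfies h(x) = 69·79(y − 67) + 67 ≡ y (since 69·79 ≡ 1 mod 109). So every y has a preimage.
Thus h is bijective.
Since h is bijective, we compute h⁻¹(18): solve 69x + 67 ≡ 18 (mod 109), i.e. 69x ≡ 60 (mod 109).
Multiplying by 69⁻¹ = 79 gives x ≡ 79·60 = 4740 = 43·109 + 53 ≡ 53 (mod 109).
Check: h(53) = 69·53 + 67 = 3724 = 34·109 + 18 ≡ 18 (mod 109).

53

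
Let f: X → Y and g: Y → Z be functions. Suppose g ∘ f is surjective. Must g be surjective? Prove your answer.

Let c ∈ Z. Since g ∘ f is surjective, some a ∈ X has g(f(a)) = c. Then b = f(a) ∈ Y satisfies g(b) = c. So g is surjective.

surjective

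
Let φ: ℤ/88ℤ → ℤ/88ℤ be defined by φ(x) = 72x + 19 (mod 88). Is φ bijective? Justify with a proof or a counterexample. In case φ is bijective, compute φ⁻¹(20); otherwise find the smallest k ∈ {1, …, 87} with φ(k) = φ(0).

11

By definition, φ is injective when φ(x_1) = φ(x_2) forces x_1 = x_2.
We have gcd(72, 88) = 8 > 1. Taking x_1 = 0 and x_2 = 11: φ(0) = 19 and φ(11) = 72·11 + 19 = 811 ≡ 19 (mod 88).
So φ(0) = φ(11) while 0 ≠ 11, hence φ is not injective, hence not bijective.
Since φ is not bijective, we find the least positive k with φ(k) = φ(0): this means 72k ≡ 0 (mod 88), i.e. 88 ∣ 72k. Since gcd(72, 88) = 8, dividing through by 8 this holds exactly when 11 ∣ 9k, and as gcd(9, 11) = 1, exactly when 11 ∣ k.
The smallest positive such k is 11.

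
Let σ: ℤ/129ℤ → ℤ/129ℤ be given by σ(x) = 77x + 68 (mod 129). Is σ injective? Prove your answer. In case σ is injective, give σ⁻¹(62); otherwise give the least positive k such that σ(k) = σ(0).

Suppose σ(u) = σ(v) in ℤ/129ℤ. Then 77u + 68 ≡ 77v + 68 (mod 129), therefore 77(u − v) ≡ 0 (mod 129).
Since gcd(77, 129) = 1, 77 is invertible modulo 129, thus u − v ≡ 0 (mod 129), i.e. u = v.
So σ is injective.
We now compute 77⁻¹ mod 129 explicitly. Euclid's algorithm: 129 = 1·77 + 52, 77 = 1·52 + 25, 52 = 2·25 + 2, 25 = 12·2 + 1; back-substituting gives 1 = 62·77 − 37·129, so 77⁻¹ ≡ 62 (mod 129).
Since σ is injective, we find σ⁻¹(62): we need 77x ≡ 62 − 68 ≡ 123 (mod 129). Using 77⁻¹ = 62: x ≡ 62·123 = 7626 = 59·129 + 15, so x = 15.
Check: σ(15) = 77·15 + 68 = 1223 = 9·129 + 62 ≡ 62 (mod 129).

15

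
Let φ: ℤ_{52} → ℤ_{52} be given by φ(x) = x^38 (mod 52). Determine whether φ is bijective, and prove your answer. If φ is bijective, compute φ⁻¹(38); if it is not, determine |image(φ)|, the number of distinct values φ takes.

14

φ(12): Repeated squaring mod 52: 12^1 ≡ 12, 12^2 ≡ 12² = 144 ≡ 40, 12^4 ≡ 40² = 1600 ≡ 40, 12^8 ≡ 40² = 1600 ≡ 40, 12^16 ≡ 40² = 1600 ≡ 40, 12^32 ≡ 40² = 1600 ≡ 40. Since 38 = 32 + 4 + 2, 12^38 ≡ 40·40·40: 40·40 = 1600 ≡ 40, then 40·40 = 1600 ≡ 40. So 12^38 ≡ 40 (mod 52).
φ(14): Repeated squaring mod 52: 14^1 ≡ 14, 14^2 ≡ 14² = 196 ≡ 40, 14^4 ≡ 40² = 1600 ≡ 40, 14^8 ≡ 40² = 1600 ≡ 40, 14^16 ≡ 40² = 1600 ≡ 40, 14^32 ≡ 40² = 1600 ≡ 40. Since 38 = 32 + 4 + 2, 14^38 ≡ 40·40·40: 40·40 = 1600 ≡ 40, then 40·40 = 1600 ≡ 40. So 14^38 ≡ 40 (mod 52).
So φ(12) = φ(14) = 40 while 12 ≠ 14, thus φ is not injective, hence not bijective.
Since φ is not bijective, we determine |image(φ)|. Computing x^38 mod 52 for each x (by repeated squaring, reducing mod 52 at every step), the values φ(0), φ(1), …, φ(51) are: 0, 1, 4, 9, 16, 25, 36, 49, 12, 29, 48, 17, 40, 13, 40, 17, 48, 29, 12, 49, 36, 25, 16, 9, 4, 1, 0, 1, 4, 9, 16, 25, 36, 49, 12, 29, 48, 17, 40, 13, 40, 17, 48, 29, 12, 49, 36, 25, 16, 9, 4, 1.
The distinct values are {0, 1, 4, 9, 12, 13, 16, 17, 25, 29, 36, 40, 48, 49}; there are 14 of them.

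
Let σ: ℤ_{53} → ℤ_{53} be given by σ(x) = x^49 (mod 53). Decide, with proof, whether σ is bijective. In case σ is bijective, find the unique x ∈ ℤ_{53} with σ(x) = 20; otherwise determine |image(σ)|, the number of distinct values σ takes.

Since 53 is prime, the nonzero elements of ℤ_{53} form a cyclic group of order 52.
As gcd(49, 52) = 1, raising to the 49th power is a bijection on this group: if a^49 ≡ b^49 then (ab^{−1})^49 = 1, and the only element of order dividing gcd(49, 52) = 1 is 1, so a = b.
With σ(0) = 0 this makes σ injective on all of ℤ_{53}, hence bijective (finite equal-size domain and codomain). In particular σ is bijective.
Since σ is bijective, we find the preimage of 20. The inverse of x ↦ x^49 on (ℤ_{53})^× is x ↦ x^17, because 49·17 = 833 = 16·52 + 1 ≡ 1 (mod 52) and x^{52} = 1 for x ≠ 0 (Fermat). So σ⁻¹(20) = 20^17 mod 53.
Repeated squaring mod 53: 20^1 ≡ 20, 20^2 ≡ 20² = 400 ≡ 29, 20^4 ≡ 29² = 841 ≡ 46, 20^8 ≡ 46² = 2116 ≡ 49, 20^16 ≡ 49² = 2401 ≡ 16. Since 17 = 16 + 1, 20^17 ≡ 16·20: 16·20 = 320 ≡ 2. So 20^17 ≡ 2 (mod 53).
Hence σ⁻¹(20) = 2.

2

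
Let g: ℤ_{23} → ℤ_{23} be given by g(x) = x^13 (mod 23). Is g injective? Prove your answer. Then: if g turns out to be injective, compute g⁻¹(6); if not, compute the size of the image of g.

12

Since 23 is prime, the nonzero elements of ℤ_{23} form a cyclic group of order 22.
As gcd(13, 22) = 1, raising to the 13th power is a bijection on this group: if s^13 ≡ t^13 then (st^{−1})^13 = 1, and the only element of order dividing gcd(13, 22) = 1 is 1, so s = t.
With g(0) = 0 this makes g injective on all of ℤ_{23}, hence bijective (finite equal-size domain and codomain). In particular g is injective.
Since g is injective, we find the preimage of 6. The inverse of x ↦ x^13 on (ℤ_{23})^× is x ↦ x^17, because 13·17 = 221 = 10·22 + 1 ≡ 1 (mod 22) and x^{22} = 1 for x ≠ 0 (Fermat). So g⁻¹(6) = 6^17 mod 23.
Repeated squaring mod 23: 6^1 ≡ 6, 6^2 ≡ 6² = 36 ≡ 13, 6^4 ≡ 13² = 169 ≡ 8, 6^8 ≡ 8² = 64 ≡ 18, 6^16 ≡ 18² = 324 ≡ 2. Since 17 = 16 + 1, 6^17 ≡ 2·6: 2·6 = 12. So 6^17 ≡ 12 (mod 23).
Hence g⁻¹(6) = 12.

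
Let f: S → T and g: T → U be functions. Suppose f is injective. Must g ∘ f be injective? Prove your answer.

not injective

No. Take S = T = U = {1, 2, 3}, f = identity (injective), and g(x) = 1 for every x.
Then (g ∘ f)(1) = 1 = (g ∘ f)(3) with 1 ≠ 3, so g ∘ f is not injective.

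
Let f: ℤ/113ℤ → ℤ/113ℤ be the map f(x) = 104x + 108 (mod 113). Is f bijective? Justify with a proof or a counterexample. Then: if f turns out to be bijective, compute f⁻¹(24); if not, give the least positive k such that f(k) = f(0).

If f(x_1) = f(x_2), then 104x_1 ≡ 104x_2 (mod 113). Because gcd(104, 113) = 1, we may cancel 104 to get x_1 ≡ x_2 (mod 113).
We now compute 104⁻¹ mod 113 explicitly. Euclid's algorithm: 113 = 1·104 + 9, 104 = 11·9 + 5, 9 = 1·5 + 4, 5 = 1·4 + 1; back-substituting gives 1 = 25·104 − 23·113, so 104⁻¹ ≡ 25 (mod 113).
Then y ↦ 25(y − 108) is a two-sided inverse to f, so every y ∈ ℤ/113ℤ has a preimage.
Therefore f is bijective.
Since f is bijective, we compute f⁻¹(24): solve 104x + 108 ≡ 24 (mod 113), i.e. 104x ≡ 29 (mod 113).
Multiplying by 104⁻¹ = 25 gives x ≡ 25·29 = 725 = 6·113 + 47 ≡ 47 (mod 113).
Check: f(47) = 104·47 + 108 = 4996 = 44·113 + 24 ≡ 24 (mod 113).

47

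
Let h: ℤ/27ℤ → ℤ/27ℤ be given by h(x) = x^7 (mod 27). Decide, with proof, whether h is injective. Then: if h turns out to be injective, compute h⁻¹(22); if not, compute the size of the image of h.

19

h(0) = 0^7 = 0.
h(3): Repeated squaring mod 27: 3^1 ≡ 3, 3^2 ≡ 3² = 9, 3^4 ≡ 9² = 81 ≡ 0. Since 7 = 4 + 2 + 1, 3^7 ≡ 0·9·3: 0·9 = 0, then 0·3 = 0. So 3^7 ≡ 0 (mod 27).
So h(0) = h(3) = 0 while 0 ≠ 3, so h is not injective.
Since h is not injective, we determine |image(h)|. Computing x^7 mod 27 for each x (by repeated squaring, reducing mod 27 at every step), the values h(0), h(1), …, h(26) are: 0, 1, 20, 0, 22, 14, 0, 16, 8, 0, 10, 2, 0, 4, 23, 0, 25, 17, 0, 19, 11, 0, 13, 5, 0, 7, 26.
The distinct values are {0, 1, 2, 4, 5, 7, 8, 10, 11, 13, 14, 16, 17, 19, 20, 22, 23, 25, 26}; there are 19 of them.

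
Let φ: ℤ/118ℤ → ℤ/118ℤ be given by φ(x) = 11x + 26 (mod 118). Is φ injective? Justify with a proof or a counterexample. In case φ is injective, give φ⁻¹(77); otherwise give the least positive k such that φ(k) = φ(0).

69

Suppose φ(u) = φ(v) in ℤ/118ℤ. Then 11u + 26 ≡ 11v + 26 (mod 118), hence 11(u − v) ≡ 0 (mod 118).
Since gcd(11, 118) = 1, 11 is invertible modulo 118, thus u − v ≡ 0 (mod 118), i.e. u = v.
Therefore φ is injective.
We now compute 11⁻¹ mod 118 explicitly. Euclid's algorithm: 118 = 10·11 + 8, 11 = 1·8 + 3, 8 = 2·3 + 2, 3 = 1·2 + 1; back-substituting gives 1 = 43·11 − 4·118, so 11⁻¹ ≡ 43 (mod 118).
Since φ is injective, we find φ⁻¹(77): we need 11x ≡ 77 − 26 ≡ 51 (mod 118). Using 11⁻¹ = 43: x ≡ 43·51 = 2193 = 18·118 + 69, so x = 69.
Check: φ(69) = 11·69 + 26 = 785 = 6·118 + 77 ≡ 77 (mod 118).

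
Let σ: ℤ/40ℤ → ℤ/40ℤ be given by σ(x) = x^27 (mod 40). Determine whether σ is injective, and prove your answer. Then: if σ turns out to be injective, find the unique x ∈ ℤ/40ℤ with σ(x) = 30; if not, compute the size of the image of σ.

σ(0) = 0^27 = 0.
σ(10): Repeated squaring mod 40: 10^1 ≡ 10, 10^2 ≡ 10² = 100 ≡ 20, 10^4 ≡ 20² = 400 ≡ 0, 10^8 ≡ 0² = 0, 10^16 ≡ 0² = 0. Since 27 = 16 + 8 + 2 + 1, 10^27 ≡ 0·0·20·10: 0·0 = 0, then 0·20 = 0, then 0·10 = 0. So 10^27 ≡ 0 (mod 40).
So σ(0) = σ(10) = 0 while 0 ≠ 10, thus σ is not injective.
Since σ is not injective, we determine |image(σ)|. Computing x^27 mod 40 for each x (by repeated squaring, reducing mod 40 at every step), the values σ(0), σ(1), …, σ(39) are: 0, 1, 8, 27, 24, 5, 16, 23, 32, 9, 0, 11, 8, 37, 24, 15, 16, 33, 32, 19, 0, 21, 8, 7, 24, 25, 16, 3, 32, 29, 0, 31, 8, 17, 24, 35, 16, 13, 32, 39.
The distinct values are {0, 1, 3, 5, 7, 8, 9, 11, 13, 15, 16, 17, 19, 21, 23, 24, 25, 27, 29, 31, 32, 33, 35, 37, 39}; there are 25 of them.

25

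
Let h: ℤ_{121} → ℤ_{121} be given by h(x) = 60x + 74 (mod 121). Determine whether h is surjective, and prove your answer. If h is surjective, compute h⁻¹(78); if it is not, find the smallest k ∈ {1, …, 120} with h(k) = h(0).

113

Recall that surjectivity means every element of the codomain has a preimage under h.
Since gcd(60, 121) = 1, 60 is invertible modulo 121. Euclid's algorithm: 121 = 2·60 + 1; back-substituting gives 1 = 119·60 − 59·121, so 60⁻¹ ≡ 119 (mod 121).
Then y ↦ 119(y − 74) is a two-sided inverse to h, so every y ∈ ℤ_{121} has a preimage.
Thus h is surjective.
Since h is surjective, we find h⁻¹(78): we need 60x ≡ 78 − 74 ≡ 4 (mod 121). Using 60⁻¹ = 119: x ≡ 119·4 = 476 = 3·121 + 113, so x = 113.
Check: h(113) = 60·113 + 74 = 6854 = 56·121 + 78 ≡ 78 (mod 121).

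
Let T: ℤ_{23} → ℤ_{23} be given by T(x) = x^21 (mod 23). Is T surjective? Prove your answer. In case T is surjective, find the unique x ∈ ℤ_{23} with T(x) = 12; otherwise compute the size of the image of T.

Since 23 is prime, the nonzero elements of ℤ_{23} form a cyclic group of order 22.
As gcd(21, 22) = 1, raising to the 21st power is a bijection on this group: if x_1^21 ≡ x_2^21 then (x_1x_2^{−1})^21 = 1, and the only element of order dividing gcd(21, 22) = 1 is 1, so x_1 = x_2.
With T(0) = 0 this makes T injective on all of ℤ_{23}, hence bijective (finite equal-size domain and codomain). In particular T is surjective.
Since T is surjective, we find the preimage of 12. The inverse of x ↦ x^21 on (ℤ_{23})^× is x ↦ x^21, because 21·21 = 441 = 20·22 + 1 ≡ 1 (mod 22) and x^{22} = 1 for x ≠ 0 (Fermat). So T⁻¹(12) = 12^21 mod 23.
Repeated squaring mod 23: 12^1 ≡ 12, 12^2 ≡ 12² = 144 ≡ 6, 12^4 ≡ 6² = 36 ≡ 13, 12^8 ≡ 13² = 169 ≡ 8, 12^16 ≡ 8² = 64 ≡ 18. Since 21 = 16 + 4 + 1, 12^21 ≡ 18·13·12: 18·13 = 234 ≡ 4, then 4·12 = 48 ≡ 2. So 12^21 ≡ 2 (mod 23).
Hence T⁻¹(12) = 2.

2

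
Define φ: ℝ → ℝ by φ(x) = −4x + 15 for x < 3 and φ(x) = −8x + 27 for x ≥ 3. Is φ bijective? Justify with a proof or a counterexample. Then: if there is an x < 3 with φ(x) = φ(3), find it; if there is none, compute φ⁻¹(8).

Both pieces are strictly decreasing (slopes −4 and −8), so each is injective on its own interval.
The left piece maps (−∞, 3) onto (3, ∞); the right piece maps [3, ∞) onto (−∞, 3].
Since 3 = 3, the images partition ℝ: φ is injective and surjective, hence bijective.
Because the two images are disjoint, no x < 3 has φ(x) = φ(3), so we compute φ⁻¹(8): 8 lies in (3, ∞), so solve −4x + 15 = 8: x = (8 − 15)/(−4) = 7/4.

7/4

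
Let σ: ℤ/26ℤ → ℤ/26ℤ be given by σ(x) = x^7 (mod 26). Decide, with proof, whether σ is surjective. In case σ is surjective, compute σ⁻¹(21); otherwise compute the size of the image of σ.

5

Computing x^7 mod 26 for each x (by repeated squaring, reducing mod 26 at every step), the values σ(0), σ(1), …, σ(25) are: 0, 1, 24, 3, 4, 21, 20, 19, 18, 9, 10, 15, 12, 13, 14, 11, 16, 17, 8, 7, 6, 5, 22, 23, 2, 25.
Every element of ℤ/26ℤ appears exactly once in this list, so σ is a bijection, and in particular surjective.
Since σ is surjective, we read off the preimage of 21 from the same table: σ(5) = 21, so σ⁻¹(21) = 5.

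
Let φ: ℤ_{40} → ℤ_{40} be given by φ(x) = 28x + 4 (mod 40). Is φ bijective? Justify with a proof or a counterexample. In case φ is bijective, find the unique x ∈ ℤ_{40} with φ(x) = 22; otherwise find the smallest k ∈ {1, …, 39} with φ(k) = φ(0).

10

By definition, φ is injective when φ(s) = φ(t) forces s = t.
We have gcd(28, 40) = 4 > 1. Taking s = 0 and t = 10: φ(0) = 4 and φ(10) = 28·10 + 4 = 284 ≡ 4 (mod 40).
So φ(0) = φ(10) while 0 ≠ 10, thus φ is not injective, hence not bijective.
Since φ is not bijective, we find the least positive k with φ(k) = φ(0): this means 28k ≡ 0 (mod 40), i.e. 40 ∣ 28k. Since gcd(28, 40) = 4, dividing through by 4 this holds exactly when 10 ∣ 7k, and as gcd(7, 10) = 1, exactly when 10 ∣ k.
The smallest positive such k is 10.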